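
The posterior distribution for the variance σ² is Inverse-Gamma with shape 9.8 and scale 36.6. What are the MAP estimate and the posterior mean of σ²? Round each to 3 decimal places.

Mode = β/(α+1) = 36.6/10.8 = 3.389.
Mean = β/(α−1) = 36.6/8.8 = 4.159.

MAP = 3.389, posterior mean = 4.159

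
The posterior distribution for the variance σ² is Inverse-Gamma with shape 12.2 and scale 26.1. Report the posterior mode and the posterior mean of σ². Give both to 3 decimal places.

MAP = 1.977, posterior mean = 2.330

Mode = β/(α+1) = 26.1/13.2 = 1.977.
Mean = β/(α−1) = 26.1/11.2 = 2.330.
The posterior is right-skewed, so the mean exceeds the mode.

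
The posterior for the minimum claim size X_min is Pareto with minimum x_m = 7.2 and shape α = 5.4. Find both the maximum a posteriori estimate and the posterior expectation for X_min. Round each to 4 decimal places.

maximum a posteriori estimate = 7.2000, posterior expectation = 8.8364

The Pareto density is strictly decreasing on [x_m, ∞), so the mode is x_m = 7.2000.
Mean = α·x_m/(α−1) = 5.4·7.2/4.4 = 8.8364.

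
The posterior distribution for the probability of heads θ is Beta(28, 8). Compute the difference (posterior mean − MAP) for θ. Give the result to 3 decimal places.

-0.016

Mode = (28−1)/(28+8−2) = 27/34 = 0.794.
Mean = 28/(28+8) = 28/36 = 0.778.
Difference = 0.778 − 0.794 = -0.016.
Mode > mean: the posterior has a left tail.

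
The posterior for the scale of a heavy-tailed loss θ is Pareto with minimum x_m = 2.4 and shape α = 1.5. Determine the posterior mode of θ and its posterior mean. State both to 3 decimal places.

MAP = 2.400; posterior mean = 7.200

The Pareto density is strictly decreasing on [x_m, ∞), so the mode is x_m = 2.400.
Mean = α·x_m/(α−1) = 1.5·2.4/0.5 = 7.200.
Mean > mode: the posterior has a right tail.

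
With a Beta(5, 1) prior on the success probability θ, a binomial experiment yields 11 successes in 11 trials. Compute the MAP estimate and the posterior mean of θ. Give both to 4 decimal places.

Posterior: Beta(5+11, 1+0) = Beta(16, 1).
Since β = 1 ≤ 1 and α > 1, the Beta density is monotone increasing on [0,1]; the mode is at 1.
Mean = 16/(16+1) = 0.9412.
Left-skewed posterior ⇒ mean < mode.

MAP: 1.0000. Posterior mean: 0.9412.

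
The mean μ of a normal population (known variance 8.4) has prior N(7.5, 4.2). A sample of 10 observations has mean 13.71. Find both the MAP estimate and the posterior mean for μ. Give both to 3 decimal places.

Posterior for μ is Normal. Precision-weighted mean: (1/4.2·7.5 + 10/8.4·13.71) / (1/4.2 + 10/8.4) = 12.675.
A Normal posterior is symmetric, so mode = mean.

MAP estimate = 12.675, posterior mean = 12.675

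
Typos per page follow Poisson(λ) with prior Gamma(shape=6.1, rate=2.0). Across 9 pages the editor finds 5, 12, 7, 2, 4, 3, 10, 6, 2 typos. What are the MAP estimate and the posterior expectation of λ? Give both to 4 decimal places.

λ_MAP = 5.1000, E[λ|data] = 5.1909

Σ counts = 51. Posterior: Gamma(shape = 6.1+51 = 57.1, rate = 2.0+9 = 11.0).
Mode = (α−1)/β = 56.1/11.0 = 5.1000.
Mean = α/β = 57.1/11.0 = 5.1909.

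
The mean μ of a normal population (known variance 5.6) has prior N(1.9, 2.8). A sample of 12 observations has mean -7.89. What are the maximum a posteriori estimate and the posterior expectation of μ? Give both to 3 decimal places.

μ_MAP = -6.491, E[μ|data] = -6.491

Posterior for μ is Normal. Precision-weighted mean: (1/2.8·1.9 + 12/5.6·-7.89) / (1/2.8 + 12/5.6) = -6.491.
A Normal posterior is symmetric, so mode = mean.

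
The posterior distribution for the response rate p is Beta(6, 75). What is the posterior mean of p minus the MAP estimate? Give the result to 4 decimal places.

0.0108

Mode = (6−1)/(6+75−2) = 5/79 = 0.0633.
Mean = 6/(6+75) = 6/81 = 0.0741.
Difference = 0.0741 − 0.0633 = 0.0108.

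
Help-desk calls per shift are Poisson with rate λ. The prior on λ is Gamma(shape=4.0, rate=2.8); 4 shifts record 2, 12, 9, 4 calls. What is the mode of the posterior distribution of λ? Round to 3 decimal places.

Σ counts = 27. Posterior: Gamma(shape = 4.0+27 = 31.0, rate = 2.8+4 = 6.8).
Mode = (α−1)/β = 30.0/6.8 = 4.412.
Mean = α/β = 31.0/6.8 = 4.559.
This is the posterior mode — the MAP estimate.

4.412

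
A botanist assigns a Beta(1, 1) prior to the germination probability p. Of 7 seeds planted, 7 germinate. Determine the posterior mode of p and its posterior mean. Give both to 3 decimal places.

Posterior: Beta(1+7, 1+0) = Beta(8, 1).
Since β = 1 ≤ 1 and α > 1, the Beta density is monotone increasing on [0,1]; the mode is at 1.
Mean = 8/(8+1) = 0.889.
The posterior is left-skewed, so the mode exceeds the mean.

p_MAP = 1.000, E[p|data] = 0.889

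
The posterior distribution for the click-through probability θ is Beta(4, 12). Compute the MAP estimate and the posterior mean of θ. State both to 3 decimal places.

MAP = 0.214; posterior mean = 0.250

Mode = (4−1)/(4+12−2) = 3/14 = 0.214.
Mean = 4/(4+12) = 4/16 = 0.250.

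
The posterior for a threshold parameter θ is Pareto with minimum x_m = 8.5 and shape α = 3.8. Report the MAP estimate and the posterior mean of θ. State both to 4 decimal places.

The Pareto density is strictly decreasing on [x_m, ∞), so the mode is x_m = 8.5000.
Mean = α·x_m/(α−1) = 3.8·8.5/2.8 = 11.5357.

MAP estimate = 8.5000, posterior mean = 11.5357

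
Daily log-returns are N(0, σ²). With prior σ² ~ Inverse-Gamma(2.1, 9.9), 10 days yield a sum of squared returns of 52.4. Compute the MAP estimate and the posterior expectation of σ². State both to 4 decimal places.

σ²_MAP = 4.4568, E[σ²|data] = 5.9180

Posterior: Inverse-Gamma(shape = 2.1+10/2 = 7.1, scale = 9.9+52.4/2 = 36.1).
Mode = β/(α+1) = 36.1/8.1 = 4.4568.
Mean = β/(α−1) = 36.1/6.1 = 5.9180.
Mean > mode: the posterior has a right tail.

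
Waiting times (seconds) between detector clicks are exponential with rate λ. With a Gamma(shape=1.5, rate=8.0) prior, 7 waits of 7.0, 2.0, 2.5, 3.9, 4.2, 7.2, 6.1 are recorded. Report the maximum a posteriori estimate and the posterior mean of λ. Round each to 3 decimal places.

λ_MAP = 0.183, E[λ|data] = 0.208

Σ times = 32.9. Posterior: Gamma(shape = 1.5+7 = 8.5, rate = 8.0+32.9 = 40.9).
Mode = (α−1)/β = 7.5/40.9 = 0.183.
Mean = α/β = 8.5/40.9 = 0.208.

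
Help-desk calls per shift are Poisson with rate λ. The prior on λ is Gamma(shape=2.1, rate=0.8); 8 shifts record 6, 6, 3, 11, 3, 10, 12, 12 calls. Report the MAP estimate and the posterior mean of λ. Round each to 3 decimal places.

Σ counts = 63. Posterior: Gamma(shape = 2.1+63 = 65.1, rate = 0.8+8 = 8.8).
Mode = (α−1)/β = 64.1/8.8 = 7.284.
Mean = α/β = 65.1/8.8 = 7.398.

MAP = 7.284; posterior mean = 7.398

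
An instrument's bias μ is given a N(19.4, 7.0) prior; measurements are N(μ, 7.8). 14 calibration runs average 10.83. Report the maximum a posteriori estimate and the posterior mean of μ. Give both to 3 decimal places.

Posterior for μ is Normal. Precision-weighted mean: (1/7.0·19.4 + 14/7.8·10.83) / (1/7.0 + 14/7.8) = 11.462.
A Normal posterior is symmetric, so mode = mean.

maximum a posteriori estimate = 11.462, posterior mean = 11.462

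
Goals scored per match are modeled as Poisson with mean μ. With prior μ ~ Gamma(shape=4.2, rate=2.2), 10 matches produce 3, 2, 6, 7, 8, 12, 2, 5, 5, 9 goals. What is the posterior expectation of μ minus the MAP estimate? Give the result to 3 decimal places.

0.082

Σ counts = 59. Posterior: Gamma(shape = 4.2+59 = 63.2, rate = 2.2+10 = 12.2).
Mode = (α−1)/β = 62.2/12.2 = 5.098.
Mean = α/β = 63.2/12.2 = 5.180.
Difference = 5.180 − 5.098 = 0.082.
The mean is pulled above the mode by the posterior's right skew.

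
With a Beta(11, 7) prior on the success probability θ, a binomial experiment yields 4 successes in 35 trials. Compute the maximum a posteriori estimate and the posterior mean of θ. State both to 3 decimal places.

Posterior: Beta(11+4, 7+31) = Beta(15, 38).
Mode = (15−1)/(15+38−2) = 14/51 = 0.275.
Mean = 15/(15+38) = 15/53 = 0.283.
Right-skewed posterior ⇒ mode < mean.

MAP = 0.275; posterior mean = 0.283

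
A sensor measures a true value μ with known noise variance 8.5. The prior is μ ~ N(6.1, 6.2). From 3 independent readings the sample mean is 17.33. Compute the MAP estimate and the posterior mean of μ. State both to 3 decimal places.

Posterior for μ is Normal. Precision-weighted mean: (1/6.2·6.1 + 3/8.5·17.33) / (1/6.2 + 3/8.5) = 13.808.
A Normal posterior is symmetric, so mode = mean.

μ_MAP = 13.808, E[μ|data] = 13.808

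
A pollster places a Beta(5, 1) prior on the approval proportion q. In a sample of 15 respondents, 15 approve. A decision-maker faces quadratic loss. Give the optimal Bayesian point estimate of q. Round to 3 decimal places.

Posterior: Beta(5+15, 1+0) = Beta(20, 1).
Since β = 1 ≤ 1 and α > 1, the Beta density is monotone increasing on [0,1]; the mode is at 1.
Mean = 20/(20+1) = 0.952.
Quadratic loss ⇒ the optimal estimator is the posterior mean.

0.952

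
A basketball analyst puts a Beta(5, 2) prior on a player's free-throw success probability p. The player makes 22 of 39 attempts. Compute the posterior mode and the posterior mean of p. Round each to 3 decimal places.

posterior mode = 0.591, posterior mean = 0.587

Posterior: Beta(5+22, 2+17) = Beta(27, 19).
Mode = (27−1)/(27+19−2) = 26/44 = 0.591.
Mean = 27/(27+19) = 27/46 = 0.587.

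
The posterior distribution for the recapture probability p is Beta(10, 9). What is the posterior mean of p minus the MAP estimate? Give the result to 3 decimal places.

-0.003

Mode = (10−1)/(10+9−2) = 9/17 = 0.529.
Mean = 10/(10+9) = 10/19 = 0.526.
Difference = 0.526 − 0.529 = -0.003.
The posterior is left-skewed, so the mode exceeds the mean.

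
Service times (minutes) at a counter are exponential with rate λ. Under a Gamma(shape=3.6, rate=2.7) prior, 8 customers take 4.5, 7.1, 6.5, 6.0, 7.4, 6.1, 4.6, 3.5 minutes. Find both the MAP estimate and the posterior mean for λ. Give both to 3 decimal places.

Σ times = 45.7. Posterior: Gamma(shape = 3.6+8 = 11.6, rate = 2.7+45.7 = 48.4).
Mode = (α−1)/β = 10.6/48.4 = 0.219.
Mean = α/β = 11.6/48.4 = 0.240.

MAP = 0.219, posterior mean = 0.240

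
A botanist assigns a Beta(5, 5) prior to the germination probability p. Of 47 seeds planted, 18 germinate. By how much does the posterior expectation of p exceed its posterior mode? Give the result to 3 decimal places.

0.004

Posterior: Beta(5+18, 5+29) = Beta(23, 34).
Mode = (23−1)/(23+34−2) = 22/55 = 0.400.
Mean = 23/(23+34) = 23/57 = 0.404.
Difference = 0.404 − 0.400 = 0.004.
Right-skewed posterior ⇒ mode < mean.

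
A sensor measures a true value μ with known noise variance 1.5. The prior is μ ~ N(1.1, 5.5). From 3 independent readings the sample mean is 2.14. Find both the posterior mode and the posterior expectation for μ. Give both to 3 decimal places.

posterior mode = 2.053, posterior expectation = 2.053

Posterior for μ is Normal. Precision-weighted mean: (1/5.5·1.1 + 3/1.5·2.14) / (1/5.5 + 3/1.5) = 2.053.
A Normal posterior is symmetric, so mode = mean.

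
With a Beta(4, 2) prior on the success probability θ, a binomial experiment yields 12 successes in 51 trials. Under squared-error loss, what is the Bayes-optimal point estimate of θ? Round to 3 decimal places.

Posterior: Beta(4+12, 2+39) = Beta(16, 41).
Mode = (16−1)/(16+41−2) = 15/55 = 0.273.
Mean = 16/(16+41) = 16/57 = 0.281.
Squared-error loss ⇒ the optimal estimator is the posterior mean.

0.281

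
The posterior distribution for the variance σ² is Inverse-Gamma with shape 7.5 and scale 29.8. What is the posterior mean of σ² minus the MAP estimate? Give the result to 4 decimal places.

1.0787

Mode = β/(α+1) = 29.8/8.5 = 3.5059.
Mean = β/(α−1) = 29.8/6.5 = 4.5846.
Difference = 4.5846 − 3.5059 = 1.0787.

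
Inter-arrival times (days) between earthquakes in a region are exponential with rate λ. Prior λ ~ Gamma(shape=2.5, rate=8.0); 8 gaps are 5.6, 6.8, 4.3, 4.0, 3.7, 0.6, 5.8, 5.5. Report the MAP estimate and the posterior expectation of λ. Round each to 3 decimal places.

MAP = 0.214; posterior mean = 0.237

Σ times = 36.3. Posterior: Gamma(shape = 2.5+8 = 10.5, rate = 8.0+36.3 = 44.3).
Mode = (α−1)/β = 9.5/44.3 = 0.214.
Mean = α/β = 10.5/44.3 = 0.237.
The mean is pulled above the mode by the posterior's right skew.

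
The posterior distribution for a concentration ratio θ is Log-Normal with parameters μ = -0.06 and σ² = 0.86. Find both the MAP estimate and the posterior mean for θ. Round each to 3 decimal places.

Mode = exp(μ − σ²) = exp(-0.92) = 0.399.
Mean = exp(μ + σ²/2) = exp(0.370) = 1.448.

MAP = 0.399; posterior mean = 1.448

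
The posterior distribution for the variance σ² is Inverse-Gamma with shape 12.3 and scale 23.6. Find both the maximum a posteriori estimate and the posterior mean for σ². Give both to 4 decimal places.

MAP = 1.7744; posterior mean = 2.0885

Mode = β/(α+1) = 23.6/13.3 = 1.7744.
Mean = β/(α−1) = 23.6/11.3 = 2.0885.
Right-skewed posterior ⇒ mode < mean.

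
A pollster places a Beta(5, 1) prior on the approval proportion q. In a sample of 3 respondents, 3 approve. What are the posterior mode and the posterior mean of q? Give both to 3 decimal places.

posterior mode = 1.000, posterior mean = 0.889

Posterior: Beta(5+3, 1+0) = Beta(8, 1).
Since β = 1 ≤ 1 and α > 1, the Beta density is monotone increasing on [0,1]; the mode is at 1.
Mean = 8/(8+1) = 0.889.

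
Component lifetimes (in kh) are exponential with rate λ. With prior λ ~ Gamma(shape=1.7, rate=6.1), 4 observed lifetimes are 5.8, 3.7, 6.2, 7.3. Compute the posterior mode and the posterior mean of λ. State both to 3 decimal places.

Σ times = 23.0. Posterior: Gamma(shape = 1.7+4 = 5.7, rate = 6.1+23.0 = 29.1).
Mode = (α−1)/β = 4.7/29.1 = 0.162.
Mean = α/β = 5.7/29.1 = 0.196.

MAP: 0.162. Posterior mean: 0.196.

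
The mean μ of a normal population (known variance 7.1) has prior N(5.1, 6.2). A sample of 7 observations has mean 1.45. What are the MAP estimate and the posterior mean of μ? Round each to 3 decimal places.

Posterior for μ is Normal. Precision-weighted mean: (1/6.2·5.1 + 7/7.1·1.45) / (1/6.2 + 7/7.1) = 1.963.
A Normal posterior is symmetric, so mode = mean.

MAP: 1.963. Posterior mean: 1.963.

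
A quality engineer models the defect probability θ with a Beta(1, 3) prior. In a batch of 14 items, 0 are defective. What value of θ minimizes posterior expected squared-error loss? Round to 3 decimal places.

0.056

Posterior: Beta(1+0, 3+14) = Beta(1, 17).
Since α = 1 ≤ 1 and β > 1, the Beta density is monotone decreasing on [0,1]; the mode is at 0.
Mean = 1/(1+17) = 0.056.
Squared-error loss ⇒ the optimal estimator is the posterior mean.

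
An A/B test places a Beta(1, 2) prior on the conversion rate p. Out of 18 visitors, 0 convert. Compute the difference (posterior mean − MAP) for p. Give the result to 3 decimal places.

Posterior: Beta(1+0, 2+18) = Beta(1, 20).
Since α = 1 ≤ 1 and β > 1, the Beta density is monotone decreasing on [0,1]; the mode is at 0.
Mean = 1/(1+20) = 0.048.
Difference = 0.048 − 0.000 = 0.048.
The posterior is right-skewed, so the mean exceeds the mode.

0.048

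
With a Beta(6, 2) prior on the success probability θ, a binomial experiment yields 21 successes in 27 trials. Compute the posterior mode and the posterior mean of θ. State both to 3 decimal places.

Posterior: Beta(6+21, 2+6) = Beta(27, 8).
Mode = (27−1)/(27+8−2) = 26/33 = 0.788.
Mean = 27/(27+8) = 27/35 = 0.771.
Left-skewed posterior ⇒ mean < mode.

MAP = 0.788, posterior mean = 0.771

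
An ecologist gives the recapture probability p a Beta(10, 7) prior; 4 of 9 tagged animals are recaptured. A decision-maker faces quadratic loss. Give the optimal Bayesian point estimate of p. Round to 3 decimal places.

0.538

Posterior: Beta(10+4, 7+5) = Beta(14, 12).
Mode = (14−1)/(14+12−2) = 13/24 = 0.542.
Mean = 14/(14+12) = 14/26 = 0.538.
Quadratic loss ⇒ the optimal estimator is the posterior mean.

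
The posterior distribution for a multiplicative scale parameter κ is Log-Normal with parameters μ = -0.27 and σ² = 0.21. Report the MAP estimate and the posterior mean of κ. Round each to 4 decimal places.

Mode = exp(μ − σ²) = exp(-0.48) = 0.6188.
Mean = exp(μ + σ²/2) = exp(-0.165) = 0.8479.

MAP = 0.6188; posterior mean = 0.8479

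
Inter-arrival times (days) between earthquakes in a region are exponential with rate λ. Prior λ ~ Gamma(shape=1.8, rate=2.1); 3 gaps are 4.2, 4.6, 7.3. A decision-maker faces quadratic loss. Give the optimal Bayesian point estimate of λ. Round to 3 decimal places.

Σ times = 16.1. Posterior: Gamma(shape = 1.8+3 = 4.8, rate = 2.1+16.1 = 18.2).
Mode = (α−1)/β = 3.8/18.2 = 0.209.
Mean = α/β = 4.8/18.2 = 0.264.
Quadratic loss ⇒ the optimal estimator is the posterior mean.

0.264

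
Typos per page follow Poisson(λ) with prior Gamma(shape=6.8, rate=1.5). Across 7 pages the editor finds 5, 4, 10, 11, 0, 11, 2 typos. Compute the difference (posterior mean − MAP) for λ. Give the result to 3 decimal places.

0.118

Σ counts = 43. Posterior: Gamma(shape = 6.8+43 = 49.8, rate = 1.5+7 = 8.5).
Mode = (α−1)/β = 48.8/8.5 = 5.741.
Mean = α/β = 49.8/8.5 = 5.859.
Difference = 5.859 − 5.741 = 0.118.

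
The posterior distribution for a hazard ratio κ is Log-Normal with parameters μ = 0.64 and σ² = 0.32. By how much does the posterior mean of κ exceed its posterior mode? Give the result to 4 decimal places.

Mode = exp(μ − σ²) = exp(0.32) = 1.3771.
Mean = exp(μ + σ²/2) = exp(0.800) = 2.2255.
Difference = 2.2255 − 1.3771 = 0.8484.
The posterior is right-skewed, so the mean exceeds the mode.

0.8484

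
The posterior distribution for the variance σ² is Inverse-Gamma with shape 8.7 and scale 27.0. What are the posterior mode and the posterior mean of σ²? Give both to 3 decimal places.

Mode = β/(α+1) = 27.0/9.7 = 2.784.
Mean = β/(α−1) = 27.0/7.7 = 3.506.

MAP = 2.784; posterior mean = 3.506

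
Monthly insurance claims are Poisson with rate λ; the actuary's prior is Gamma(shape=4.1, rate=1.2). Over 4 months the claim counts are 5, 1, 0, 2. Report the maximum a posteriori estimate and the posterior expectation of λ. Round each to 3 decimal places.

Σ counts = 8. Posterior: Gamma(shape = 4.1+8 = 12.1, rate = 1.2+4 = 5.2).
Mode = (α−1)/β = 11.1/5.2 = 2.135.
Mean = α/β = 12.1/5.2 = 2.327.
Right-skewed posterior ⇒ mode < mean.

MAP = 2.135; posterior mean = 2.327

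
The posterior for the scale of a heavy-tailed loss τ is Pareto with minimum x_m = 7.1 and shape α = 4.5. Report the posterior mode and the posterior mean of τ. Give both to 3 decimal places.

The Pareto density is strictly decreasing on [x_m, ∞), so the mode is x_m = 7.100.
Mean = α·x_m/(α−1) = 4.5·7.1/3.5 = 9.129.
The mean is pulled above the mode by the posterior's right skew.

MAP: 7.100. Posterior mean: 9.129.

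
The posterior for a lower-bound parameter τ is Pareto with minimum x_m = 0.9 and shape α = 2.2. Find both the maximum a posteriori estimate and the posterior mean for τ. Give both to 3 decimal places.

MAP = 0.900; posterior mean = 1.650

The Pareto density is strictly decreasing on [x_m, ∞), so the mode is x_m = 0.900.
Mean = α·x_m/(α−1) = 2.2·0.9/1.2 = 1.650.
The posterior is right-skewed, so the mean exceeds the mode.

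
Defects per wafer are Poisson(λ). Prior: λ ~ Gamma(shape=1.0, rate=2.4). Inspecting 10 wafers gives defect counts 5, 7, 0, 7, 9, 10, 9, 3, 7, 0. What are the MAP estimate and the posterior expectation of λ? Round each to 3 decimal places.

Σ counts = 57. Posterior: Gamma(shape = 1.0+57 = 58.0, rate = 2.4+10 = 12.4).
Mode = (α−1)/β = 57.0/12.4 = 4.597.
Mean = α/β = 58.0/12.4 = 4.677.

MAP = 4.597; posterior mean = 4.677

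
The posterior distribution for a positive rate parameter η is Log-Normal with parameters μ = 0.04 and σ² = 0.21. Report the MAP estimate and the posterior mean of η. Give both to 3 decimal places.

Mode = exp(μ − σ²) = exp(-0.17) = 0.844.
Mean = exp(μ + σ²/2) = exp(0.145) = 1.156.

MAP = 0.844, posterior mean = 1.156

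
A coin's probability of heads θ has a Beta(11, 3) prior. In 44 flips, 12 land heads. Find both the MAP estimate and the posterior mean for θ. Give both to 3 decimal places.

Posterior: Beta(11+12, 3+32) = Beta(23, 35).
Mode = (23−1)/(23+35−2) = 22/56 = 0.393.
Mean = 23/(23+35) = 23/58 = 0.397.

MAP = 0.393; posterior mean = 0.397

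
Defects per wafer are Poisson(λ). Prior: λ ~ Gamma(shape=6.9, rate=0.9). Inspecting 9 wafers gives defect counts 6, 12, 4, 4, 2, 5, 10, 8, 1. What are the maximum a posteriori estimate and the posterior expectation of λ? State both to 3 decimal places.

Σ counts = 52. Posterior: Gamma(shape = 6.9+52 = 58.9, rate = 0.9+9 = 9.9).
Mode = (α−1)/β = 57.9/9.9 = 5.848.
Mean = α/β = 58.9/9.9 = 5.949.

MAP = 5.848; posterior mean = 5.949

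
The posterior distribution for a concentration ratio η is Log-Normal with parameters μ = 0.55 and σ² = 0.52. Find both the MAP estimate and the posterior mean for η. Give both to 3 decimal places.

MAP = 1.030, posterior mean = 2.248

Mode = exp(μ − σ²) = exp(0.03) = 1.030.
Mean = exp(μ + σ²/2) = exp(0.810) = 2.248.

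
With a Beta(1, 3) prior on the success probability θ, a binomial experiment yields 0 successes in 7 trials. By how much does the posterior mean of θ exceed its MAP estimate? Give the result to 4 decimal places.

0.0909

Posterior: Beta(1+0, 3+7) = Beta(1, 10).
Since α = 1 ≤ 1 and β > 1, the Beta density is monotone decreasing on [0,1]; the mode is at 0.
Mean = 1/(1+10) = 0.0909.
Difference = 0.0909 − 0.0000 = 0.0909.
The mean is pulled above the mode by the posterior's right skew.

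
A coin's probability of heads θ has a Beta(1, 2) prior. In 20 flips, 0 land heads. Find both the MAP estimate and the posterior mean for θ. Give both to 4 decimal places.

Posterior: Beta(1+0, 2+20) = Beta(1, 22).
Since α = 1 ≤ 1 and β > 1, the Beta density is monotone decreasing on [0,1]; the mode is at 0.
Mean = 1/(1+22) = 0.0435.
Mean > mode: the posterior has a right tail.

MAP estimate = 0.0000, posterior mean = 0.0435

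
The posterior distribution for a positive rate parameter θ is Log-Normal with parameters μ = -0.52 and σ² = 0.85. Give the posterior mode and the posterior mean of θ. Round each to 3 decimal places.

θ_MAP = 0.254, E[θ|data] = 0.909

Mode = exp(μ − σ²) = exp(-1.37) = 0.254.
Mean = exp(μ + σ²/2) = exp(-0.095) = 0.909.
The posterior is right-skewed, so the mean exceeds the mode.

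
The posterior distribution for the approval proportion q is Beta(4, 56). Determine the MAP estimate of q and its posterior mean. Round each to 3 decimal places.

Mode = (4−1)/(4+56−2) = 3/58 = 0.052.
Mean = 4/(4+56) = 4/60 = 0.067.
Right-skewed posterior ⇒ mode < mean.

q_MAP = 0.052, E[q|data] = 0.067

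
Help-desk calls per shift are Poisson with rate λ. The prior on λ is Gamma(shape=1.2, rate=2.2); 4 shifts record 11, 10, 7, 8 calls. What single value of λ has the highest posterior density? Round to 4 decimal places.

5.8387

Σ counts = 36. Posterior: Gamma(shape = 1.2+36 = 37.2, rate = 2.2+4 = 6.2).
Mode = (α−1)/β = 36.2/6.2 = 5.8387.
Mean = α/β = 37.2/6.2 = 6.0000.
This is the posterior mode — the MAP estimate.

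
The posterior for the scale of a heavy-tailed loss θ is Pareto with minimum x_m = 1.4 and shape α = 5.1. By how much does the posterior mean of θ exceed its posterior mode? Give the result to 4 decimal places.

0.3415

The Pareto density is strictly decreasing on [x_m, ∞), so the mode is x_m = 1.4000.
Mean = α·x_m/(α−1) = 5.1·1.4/4.1 = 1.7415.
Difference = 1.7415 − 1.4000 = 0.3415.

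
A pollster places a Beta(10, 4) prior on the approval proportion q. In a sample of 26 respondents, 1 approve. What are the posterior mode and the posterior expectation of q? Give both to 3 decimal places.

Posterior: Beta(10+1, 4+25) = Beta(11, 29).
Mode = (11−1)/(11+29−2) = 10/38 = 0.263.
Mean = 11/(11+29) = 11/40 = 0.275.
The mean is pulled above the mode by the posterior's right skew.

posterior mode = 0.263, posterior expectation = 0.275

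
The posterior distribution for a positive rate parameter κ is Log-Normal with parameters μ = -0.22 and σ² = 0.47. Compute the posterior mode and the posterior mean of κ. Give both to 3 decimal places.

MAP = 0.502; posterior mean = 1.015

Mode = exp(μ − σ²) = exp(-0.69) = 0.502.
Mean = exp(μ + σ²/2) = exp(0.015) = 1.015.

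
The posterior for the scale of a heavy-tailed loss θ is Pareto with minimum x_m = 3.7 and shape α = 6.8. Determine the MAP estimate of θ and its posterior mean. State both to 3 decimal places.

The Pareto density is strictly decreasing on [x_m, ∞), so the mode is x_m = 3.700.
Mean = α·x_m/(α−1) = 6.8·3.7/5.8 = 4.338.
Mean > mode: the posterior has a right tail.

MAP: 3.700. Posterior mean: 4.338.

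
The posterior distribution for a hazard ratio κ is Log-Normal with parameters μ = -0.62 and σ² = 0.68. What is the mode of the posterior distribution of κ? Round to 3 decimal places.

Mode = exp(μ − σ²) = exp(-1.30) = 0.273.
Mean = exp(μ + σ²/2) = exp(-0.280) = 0.756.
This is the posterior mode — the MAP estimate.

0.273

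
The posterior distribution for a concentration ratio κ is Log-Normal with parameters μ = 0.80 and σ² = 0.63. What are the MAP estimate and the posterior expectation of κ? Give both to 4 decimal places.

MAP estimate = 1.1853, posterior expectation = 3.0496

Mode = exp(μ − σ²) = exp(0.17) = 1.1853.
Mean = exp(μ + σ²/2) = exp(1.115) = 3.0496.
Right-skewed posterior ⇒ mode < mean.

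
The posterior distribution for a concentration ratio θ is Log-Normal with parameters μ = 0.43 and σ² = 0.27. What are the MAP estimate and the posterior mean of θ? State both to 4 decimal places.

MAP: 1.1735. Posterior mean: 1.7594.

Mode = exp(μ − σ²) = exp(0.16) = 1.1735.
Mean = exp(μ + σ²/2) = exp(0.565) = 1.7594.
The posterior is right-skewed, so the mean exceeds the mode.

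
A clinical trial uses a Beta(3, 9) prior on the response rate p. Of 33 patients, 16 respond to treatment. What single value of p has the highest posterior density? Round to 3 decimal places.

0.419

Posterior: Beta(3+16, 9+17) = Beta(19, 26).
Mode = (19−1)/(19+26−2) = 18/43 = 0.419.
Mean = 19/(19+26) = 19/45 = 0.422.
This is the posterior mode — the MAP estimate.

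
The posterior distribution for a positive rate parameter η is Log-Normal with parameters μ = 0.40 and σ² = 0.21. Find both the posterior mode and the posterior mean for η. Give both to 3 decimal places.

η_MAP = 1.209, E[η|data] = 1.657

Mode = exp(μ − σ²) = exp(0.19) = 1.209.
Mean = exp(μ + σ²/2) = exp(0.505) = 1.657.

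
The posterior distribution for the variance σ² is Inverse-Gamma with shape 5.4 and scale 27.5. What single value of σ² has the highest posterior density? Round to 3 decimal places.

Mode = β/(α+1) = 27.5/6.4 = 4.297.
Mean = β/(α−1) = 27.5/4.4 = 6.250.
This is the posterior mode — the MAP estimate.

4.297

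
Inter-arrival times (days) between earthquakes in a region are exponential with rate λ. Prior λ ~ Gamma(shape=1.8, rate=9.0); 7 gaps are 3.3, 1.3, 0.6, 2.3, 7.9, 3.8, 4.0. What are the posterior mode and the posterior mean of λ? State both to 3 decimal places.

Σ times = 23.2. Posterior: Gamma(shape = 1.8+7 = 8.8, rate = 9.0+23.2 = 32.2).
Mode = (α−1)/β = 7.8/32.2 = 0.242.
Mean = α/β = 8.8/32.2 = 0.273.
The posterior is right-skewed, so the mean exceeds the mode.

MAP = 0.242; posterior mean = 0.273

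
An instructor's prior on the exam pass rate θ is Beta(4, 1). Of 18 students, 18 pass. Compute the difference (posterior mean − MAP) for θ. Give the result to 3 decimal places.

-0.043

Posterior: Beta(4+18, 1+0) = Beta(22, 1).
Since β = 1 ≤ 1 and α > 1, the Beta density is monotone increasing on [0,1]; the mode is at 1.
Mean = 22/(22+1) = 0.957.
Difference = 0.957 − 1.000 = -0.043.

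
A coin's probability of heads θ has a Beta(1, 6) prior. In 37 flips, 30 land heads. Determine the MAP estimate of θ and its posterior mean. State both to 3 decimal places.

Posterior: Beta(1+30, 6+7) = Beta(31, 13).
Mode = (31−1)/(31+13−2) = 30/42 = 0.714.
Mean = 31/(31+13) = 31/44 = 0.705.
The mean is pulled below the mode by the posterior's left skew.

MAP = 0.714, posterior mean = 0.705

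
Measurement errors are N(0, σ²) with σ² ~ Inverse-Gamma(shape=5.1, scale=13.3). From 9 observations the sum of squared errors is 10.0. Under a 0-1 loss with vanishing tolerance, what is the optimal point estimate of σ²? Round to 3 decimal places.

Posterior: Inverse-Gamma(shape = 5.1+9/2 = 9.6, scale = 13.3+10.0/2 = 18.3).
Mode = β/(α+1) = 18.3/10.6 = 1.726.
Mean = β/(α−1) = 18.3/8.6 = 2.128.
This is the posterior mode — the MAP estimate.

1.726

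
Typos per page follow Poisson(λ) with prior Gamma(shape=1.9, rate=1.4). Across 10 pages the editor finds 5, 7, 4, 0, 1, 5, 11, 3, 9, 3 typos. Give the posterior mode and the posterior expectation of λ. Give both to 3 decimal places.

posterior mode = 4.289, posterior expectation = 4.377

Σ counts = 48. Posterior: Gamma(shape = 1.9+48 = 49.9, rate = 1.4+10 = 11.4).
Mode = (α−1)/β = 48.9/11.4 = 4.289.
Mean = α/β = 49.9/11.4 = 4.377.
Mean > mode: the posterior has a right tail.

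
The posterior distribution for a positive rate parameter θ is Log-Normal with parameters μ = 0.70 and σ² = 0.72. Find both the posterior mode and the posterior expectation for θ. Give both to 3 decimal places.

MAP = 0.980, posterior mean = 2.886

Mode = exp(μ − σ²) = exp(-0.02) = 0.980.
Mean = exp(μ + σ²/2) = exp(1.060) = 2.886.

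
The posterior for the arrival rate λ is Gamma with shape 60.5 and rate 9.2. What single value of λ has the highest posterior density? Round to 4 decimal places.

6.4674

Mode = (α−1)/β = 59.5/9.2 = 6.4674.
Mean = α/β = 60.5/9.2 = 6.5761.
This is the posterior mode — the MAP estimate.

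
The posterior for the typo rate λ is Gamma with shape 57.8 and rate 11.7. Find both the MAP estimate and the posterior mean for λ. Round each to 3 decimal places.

MAP = 4.855; posterior mean = 4.940

Mode = (α−1)/β = 56.8/11.7 = 4.855.
Mean = α/β = 57.8/11.7 = 4.940.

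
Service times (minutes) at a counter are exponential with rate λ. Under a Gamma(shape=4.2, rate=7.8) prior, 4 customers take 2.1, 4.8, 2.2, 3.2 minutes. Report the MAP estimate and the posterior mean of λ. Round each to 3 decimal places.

Σ times = 12.3. Posterior: Gamma(shape = 4.2+4 = 8.2, rate = 7.8+12.3 = 20.1).
Mode = (α−1)/β = 7.2/20.1 = 0.358.
Mean = α/β = 8.2/20.1 = 0.408.
Right-skewed posterior ⇒ mode < mean.

MAP = 0.358; posterior mean = 0.408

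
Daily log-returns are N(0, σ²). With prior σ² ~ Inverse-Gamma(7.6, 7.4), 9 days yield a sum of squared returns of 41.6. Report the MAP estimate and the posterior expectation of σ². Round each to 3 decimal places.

Posterior: Inverse-Gamma(shape = 7.6+9/2 = 12.1, scale = 7.4+41.6/2 = 28.2).
Mode = β/(α+1) = 28.2/13.1 = 2.153.
Mean = β/(α−1) = 28.2/11.1 = 2.541.

MAP estimate = 2.153, posterior expectation = 2.541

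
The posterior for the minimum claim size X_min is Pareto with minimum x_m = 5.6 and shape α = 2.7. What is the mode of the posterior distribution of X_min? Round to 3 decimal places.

5.600

The Pareto density is strictly decreasing on [x_m, ∞), so the mode is x_m = 5.600.
Mean = α·x_m/(α−1) = 2.7·5.6/1.7 = 8.894.
This is the posterior mode — the MAP estimate.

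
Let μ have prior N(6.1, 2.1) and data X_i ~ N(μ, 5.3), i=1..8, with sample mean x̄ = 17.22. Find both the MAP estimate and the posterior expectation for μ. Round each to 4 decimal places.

Posterior for μ is Normal. Precision-weighted mean: (1/2.1·6.1 + 8/5.3·17.22) / (1/2.1 + 8/5.3) = 14.5532.
A Normal posterior is symmetric, so mode = mean.

MAP: 14.5532. Posterior mean: 14.5532.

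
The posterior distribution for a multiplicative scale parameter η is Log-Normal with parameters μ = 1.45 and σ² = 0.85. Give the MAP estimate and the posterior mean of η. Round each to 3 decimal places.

Mode = exp(μ − σ²) = exp(0.60) = 1.822.
Mean = exp(μ + σ²/2) = exp(1.875) = 6.521.

MAP estimate = 1.822, posterior mean = 6.521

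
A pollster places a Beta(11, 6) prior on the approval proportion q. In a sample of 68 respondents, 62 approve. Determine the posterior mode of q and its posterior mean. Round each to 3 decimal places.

Posterior: Beta(11+62, 6+6) = Beta(73, 12).
Mode = (73−1)/(73+12−2) = 72/83 = 0.867.
Mean = 73/(73+12) = 73/85 = 0.859.

MAP = 0.867; posterior mean = 0.859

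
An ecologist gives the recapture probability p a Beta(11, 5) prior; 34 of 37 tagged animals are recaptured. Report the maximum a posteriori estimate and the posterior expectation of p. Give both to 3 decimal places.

Posterior: Beta(11+34, 5+3) = Beta(45, 8).
Mode = (45−1)/(45+8−2) = 44/51 = 0.863.
Mean = 45/(45+8) = 45/53 = 0.849.
Left-skewed posterior ⇒ mean < mode.

MAP: 0.863. Posterior mean: 0.849.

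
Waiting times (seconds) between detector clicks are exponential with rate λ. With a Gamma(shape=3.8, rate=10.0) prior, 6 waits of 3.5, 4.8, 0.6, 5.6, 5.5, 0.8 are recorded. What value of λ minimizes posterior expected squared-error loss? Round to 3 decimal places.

0.318

Σ times = 20.8. Posterior: Gamma(shape = 3.8+6 = 9.8, rate = 10.0+20.8 = 30.8).
Mode = (α−1)/β = 8.8/30.8 = 0.286.
Mean = α/β = 9.8/30.8 = 0.318.
Squared-error loss ⇒ the optimal estimator is the posterior mean.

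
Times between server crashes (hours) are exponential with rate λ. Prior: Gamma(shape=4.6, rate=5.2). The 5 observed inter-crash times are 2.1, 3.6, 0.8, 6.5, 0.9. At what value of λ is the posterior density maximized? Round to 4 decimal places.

0.4503

Σ times = 13.9. Posterior: Gamma(shape = 4.6+5 = 9.6, rate = 5.2+13.9 = 19.1).
Mode = (α−1)/β = 8.6/19.1 = 0.4503.
Mean = α/β = 9.6/19.1 = 0.5026.
This is the posterior mode — the MAP estimate.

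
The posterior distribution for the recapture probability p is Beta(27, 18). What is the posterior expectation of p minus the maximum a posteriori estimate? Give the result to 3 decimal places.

Mode = (27−1)/(27+18−2) = 26/43 = 0.605.
Mean = 27/(27+18) = 27/45 = 0.600.
Difference = 0.600 − 0.605 = -0.005.

-0.005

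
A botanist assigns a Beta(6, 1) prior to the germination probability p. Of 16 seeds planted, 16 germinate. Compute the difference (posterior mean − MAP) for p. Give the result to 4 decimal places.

Posterior: Beta(6+16, 1+0) = Beta(22, 1).
Since β = 1 ≤ 1 and α > 1, the Beta density is monotone increasing on [0,1]; the mode is at 1.
Mean = 22/(22+1) = 0.9565.
Difference = 0.9565 − 1.0000 = -0.0435.

-0.0435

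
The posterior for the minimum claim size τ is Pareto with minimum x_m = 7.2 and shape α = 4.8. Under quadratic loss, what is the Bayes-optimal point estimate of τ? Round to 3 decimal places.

9.095

The Pareto density is strictly decreasing on [x_m, ∞), so the mode is x_m = 7.200.
Mean = α·x_m/(α−1) = 4.8·7.2/3.8 = 9.095.
Quadratic loss ⇒ the optimal estimator is the posterior mean.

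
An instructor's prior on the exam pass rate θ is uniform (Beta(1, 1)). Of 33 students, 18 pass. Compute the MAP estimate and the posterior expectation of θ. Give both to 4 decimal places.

MAP = 0.5455, posterior mean = 0.5429

Posterior: Beta(1+18, 1+15) = Beta(19, 16).
Mode = (19−1)/(19+16−2) = 18/33 = 0.5455.
Mean = 19/(19+16) = 19/35 = 0.5429.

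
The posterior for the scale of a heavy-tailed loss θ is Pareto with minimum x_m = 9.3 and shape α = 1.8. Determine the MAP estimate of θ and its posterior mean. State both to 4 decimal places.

MAP estimate = 9.3000, posterior mean = 20.9250

The Pareto density is strictly decreasing on [x_m, ∞), so the mode is x_m = 9.3000.
Mean = α·x_m/(α−1) = 1.8·9.3/0.8 = 20.9250.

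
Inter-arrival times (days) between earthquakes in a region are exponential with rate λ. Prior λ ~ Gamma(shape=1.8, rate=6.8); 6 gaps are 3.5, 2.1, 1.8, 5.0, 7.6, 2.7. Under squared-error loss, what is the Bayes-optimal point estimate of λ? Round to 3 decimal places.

0.264

Σ times = 22.7. Posterior: Gamma(shape = 1.8+6 = 7.8, rate = 6.8+22.7 = 29.5).
Mode = (α−1)/β = 6.8/29.5 = 0.231.
Mean = α/β = 7.8/29.5 = 0.264.
Squared-error loss ⇒ the optimal estimator is the posterior mean.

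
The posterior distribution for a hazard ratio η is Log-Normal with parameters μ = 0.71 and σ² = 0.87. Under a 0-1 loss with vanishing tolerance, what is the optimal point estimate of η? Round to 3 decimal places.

0.852

Mode = exp(μ − σ²) = exp(-0.16) = 0.852.
Mean = exp(μ + σ²/2) = exp(1.145) = 3.142.
This is the posterior mode — the MAP estimate.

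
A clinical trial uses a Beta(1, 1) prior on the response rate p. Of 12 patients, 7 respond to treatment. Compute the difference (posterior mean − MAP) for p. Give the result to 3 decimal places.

Posterior: Beta(1+7, 1+5) = Beta(8, 6).
Mode = (8−1)/(8+6−2) = 7/12 = 0.583.
Mean = 8/(8+6) = 8/14 = 0.571.
Difference = 0.571 − 0.583 = -0.012.

-0.012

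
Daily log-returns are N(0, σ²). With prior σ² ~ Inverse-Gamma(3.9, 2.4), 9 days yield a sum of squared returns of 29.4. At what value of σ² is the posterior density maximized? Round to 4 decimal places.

1.8191

Posterior: Inverse-Gamma(shape = 3.9+9/2 = 8.4, scale = 2.4+29.4/2 = 17.1).
Mode = β/(α+1) = 17.1/9.4 = 1.8191.
Mean = β/(α−1) = 17.1/7.4 = 2.3108.
This is the posterior mode — the MAP estimate.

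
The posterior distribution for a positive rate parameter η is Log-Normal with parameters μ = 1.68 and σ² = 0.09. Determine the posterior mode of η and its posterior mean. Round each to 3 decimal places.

Mode = exp(μ − σ²) = exp(1.59) = 4.904.
Mean = exp(μ + σ²/2) = exp(1.725) = 5.613.
Mean > mode: the posterior has a right tail.

posterior mode = 4.904, posterior mean = 5.613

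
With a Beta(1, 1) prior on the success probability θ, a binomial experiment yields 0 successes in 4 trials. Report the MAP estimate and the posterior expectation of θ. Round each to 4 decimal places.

Posterior: Beta(1+0, 1+4) = Beta(1, 5).
Since α = 1 ≤ 1 and β > 1, the Beta density is monotone decreasing on [0,1]; the mode is at 0.
Mean = 1/(1+5) = 0.1667.
Right-skewed posterior ⇒ mode < mean.

MAP estimate = 0.0000, posterior expectation = 0.1667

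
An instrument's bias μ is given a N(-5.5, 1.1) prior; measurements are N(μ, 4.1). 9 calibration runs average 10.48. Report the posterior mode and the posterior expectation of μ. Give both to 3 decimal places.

Posterior for μ is Normal. Precision-weighted mean: (1/1.1·-5.5 + 9/4.1·10.48) / (1/1.1 + 9/4.1) = 5.800.
A Normal posterior is symmetric, so mode = mean.

posterior mode = 5.800, posterior expectation = 5.800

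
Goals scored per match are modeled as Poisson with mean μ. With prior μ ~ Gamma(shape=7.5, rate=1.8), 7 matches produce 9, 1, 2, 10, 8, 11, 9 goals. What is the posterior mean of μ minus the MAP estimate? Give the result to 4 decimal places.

Σ counts = 50. Posterior: Gamma(shape = 7.5+50 = 57.5, rate = 1.8+7 = 8.8).
Mode = (α−1)/β = 56.5/8.8 = 6.4205.
Mean = α/β = 57.5/8.8 = 6.5341.
Difference = 6.5341 − 6.4205 = 0.1136.

0.1136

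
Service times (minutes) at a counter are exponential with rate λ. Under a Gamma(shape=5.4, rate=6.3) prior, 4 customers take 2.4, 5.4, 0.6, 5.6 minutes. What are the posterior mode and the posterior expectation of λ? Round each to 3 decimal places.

Σ times = 14.0. Posterior: Gamma(shape = 5.4+4 = 9.4, rate = 6.3+14.0 = 20.3).
Mode = (α−1)/β = 8.4/20.3 = 0.414.
Mean = α/β = 9.4/20.3 = 0.463.
Right-skewed posterior ⇒ mode < mean.

λ_MAP = 0.414, E[λ|data] = 0.463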